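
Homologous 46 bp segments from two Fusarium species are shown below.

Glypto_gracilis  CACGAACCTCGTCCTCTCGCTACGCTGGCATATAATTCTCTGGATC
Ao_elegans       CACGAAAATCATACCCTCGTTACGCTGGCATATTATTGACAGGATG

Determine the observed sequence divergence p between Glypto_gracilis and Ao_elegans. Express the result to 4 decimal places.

0.2391

Differing sites — 7:C/A; 8:C/A; 11:G/A; 13:C/A; 15:T/C; 20:C/T; 34:A/T; 38:C/G; 39:T/A; 41:T/A; 46:C/G.
There are 11 differences over 46 sites, so p = 11/46 = 0.2391.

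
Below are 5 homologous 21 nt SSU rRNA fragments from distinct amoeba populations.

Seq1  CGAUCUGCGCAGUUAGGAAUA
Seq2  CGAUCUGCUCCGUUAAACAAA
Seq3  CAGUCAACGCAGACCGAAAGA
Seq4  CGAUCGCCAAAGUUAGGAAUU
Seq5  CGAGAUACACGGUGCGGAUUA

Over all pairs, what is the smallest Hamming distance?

Pairwise Hamming distances:
  Seq1 vs Seq2: 6
  Seq1 vs Seq3: 9
  Seq1 vs Seq4: 5
  Seq1 vs Seq5: 8
  Seq2 vs Seq3: 12
  Seq2 vs Seq4: 10
  Seq2 vs Seq5: 12
  Seq3 vs Seq4: 12
  Seq3 vs Seq5: 12
  Seq4 vs Seq5: 10
The smallest is 5, between Seq1 and Seq4.

5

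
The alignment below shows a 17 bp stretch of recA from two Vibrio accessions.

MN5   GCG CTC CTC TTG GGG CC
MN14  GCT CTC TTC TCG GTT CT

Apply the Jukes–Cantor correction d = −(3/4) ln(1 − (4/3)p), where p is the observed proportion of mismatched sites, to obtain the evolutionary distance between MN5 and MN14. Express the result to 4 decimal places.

0.4770

Mismatches occur at site 3 (G→T), site 7 (C→T), site 11 (T→C), site 14 (G→T), site 15 (G→T), site 17 (C→T).
p = 6/17 = 0.352941.
d = −0.75 · ln(1 − (4/3)·0.352941) = −0.75 · ln(0.529412) = −0.75 · (-0.635988) = 0.4770.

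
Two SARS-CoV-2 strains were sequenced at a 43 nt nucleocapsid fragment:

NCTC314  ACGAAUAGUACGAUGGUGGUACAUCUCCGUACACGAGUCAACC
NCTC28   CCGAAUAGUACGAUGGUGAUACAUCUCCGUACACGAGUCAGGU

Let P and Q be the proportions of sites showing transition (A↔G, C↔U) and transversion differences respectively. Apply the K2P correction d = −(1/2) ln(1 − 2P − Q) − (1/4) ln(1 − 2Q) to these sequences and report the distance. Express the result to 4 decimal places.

0.1273

Mismatches occur at site 1 (A/C, transversion), site 19 (G/A, transition), site 41 (A/G, transition), site 42 (C/G, transversion), site 43 (C/U, transition).
Of the 5 differences, 3 transitions and 2 transversions over 43 sites: P = 3/43 = 0.069767, Q = 2/43 = 0.046512.
d = −0.5·ln(0.813954) − 0.25·ln(0.906976) = −0.5·(-0.205851) − 0.25·(-0.097639) = 0.1273.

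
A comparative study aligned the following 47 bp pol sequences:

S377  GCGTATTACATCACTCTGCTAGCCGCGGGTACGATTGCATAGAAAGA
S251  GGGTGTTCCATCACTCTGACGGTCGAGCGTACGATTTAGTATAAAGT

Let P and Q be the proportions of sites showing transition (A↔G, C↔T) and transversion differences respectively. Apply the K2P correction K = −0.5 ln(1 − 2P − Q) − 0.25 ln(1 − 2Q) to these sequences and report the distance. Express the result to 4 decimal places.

0.3797

The sequences differ at positions 2 (C/G, transversion), 5 (A/G, transition), 8 (A/C, transversion), 19 (C/A, transversion), 20 (T/C, transition), 21 (A/G, transition), 23 (C/T, transition), 26 (C/A, transversion), 28 (G/C, transversion), 37 (G/T, transversion), 38 (C/A, transversion), 39 (A/G, transition), 42 (G/T, transversion), 47 (A/T, transversion).
Of the 14 differences, 5 transitions and 9 transversions over 47 sites: P = 5/47 = 0.106383, Q = 9/47 = 0.191489.
d = −0.5·ln(0.595745) − 0.25·ln(0.617022) = −0.5·(-0.517943) − 0.25·(-0.482851) = 0.3797.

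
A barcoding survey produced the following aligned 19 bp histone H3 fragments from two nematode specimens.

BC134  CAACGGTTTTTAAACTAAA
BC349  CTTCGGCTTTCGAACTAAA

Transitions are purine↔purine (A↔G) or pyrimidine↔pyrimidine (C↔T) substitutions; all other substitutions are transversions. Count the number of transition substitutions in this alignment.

The sequences differ at positions 2 (A/T, transversion), 3 (A/T, transversion), 7 (T/C, transition), 11 (T/C, transition), 12 (A/G, transition).
Of the 5 differences, 3 transitions and 2 transversions, so the answer is 3.

3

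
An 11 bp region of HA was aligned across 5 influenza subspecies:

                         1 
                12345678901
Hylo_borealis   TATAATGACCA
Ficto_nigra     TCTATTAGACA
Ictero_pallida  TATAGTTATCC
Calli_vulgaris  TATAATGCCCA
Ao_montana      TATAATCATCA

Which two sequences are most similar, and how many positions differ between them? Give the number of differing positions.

1

Pairwise Hamming distances:
  Hylo_borealis vs Ficto_nigra: 5
  Hylo_borealis vs Ictero_pallida: 4
  Hylo_borealis vs Calli_vulgaris: 1
  Hylo_borealis vs Ao_montana: 2
  Ficto_nigra vs Ictero_pallida: 6
  Ficto_nigra vs Calli_vulgaris: 5
  Ficto_nigra vs Ao_montana: 5
  Ictero_pallida vs Calli_vulgaris: 5
  Ictero_pallida vs Ao_montana: 3
  Calli_vulgaris vs Ao_montana: 3
The smallest is 1, between Hylo_borealis and Calli_vulgaris.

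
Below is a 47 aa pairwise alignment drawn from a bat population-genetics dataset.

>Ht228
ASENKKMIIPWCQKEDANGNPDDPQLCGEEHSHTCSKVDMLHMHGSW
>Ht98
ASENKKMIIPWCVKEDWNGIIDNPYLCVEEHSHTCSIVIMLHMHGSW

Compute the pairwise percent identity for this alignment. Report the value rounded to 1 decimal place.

Mismatches occur at site 13 (Q↔V), site 17 (A↔W), site 20 (N↔I), site 21 (P↔I), site 23 (D↔N), site 25 (Q↔Y), site 28 (G↔V), site 37 (K↔I), site 39 (D↔I).
38 of the 47 sites match, so the percent identity is 38/47 × 100 = 80.9%.

80.9%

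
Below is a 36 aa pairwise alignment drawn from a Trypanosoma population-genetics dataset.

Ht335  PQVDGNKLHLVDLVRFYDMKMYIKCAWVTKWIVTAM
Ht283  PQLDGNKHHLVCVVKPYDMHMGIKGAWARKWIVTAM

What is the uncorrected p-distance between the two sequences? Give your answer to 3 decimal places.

0.306

The sequences differ at positions 3 (V/L), 8 (L/H), 12 (D/C), 13 (L/V), 15 (R/K), 16 (F/P), 20 (K/H), 22 (Y/G), 25 (C/G), 28 (V/A), 29 (T/R).
There are 11 differences over 36 sites, so p = 11/36 = 0.306.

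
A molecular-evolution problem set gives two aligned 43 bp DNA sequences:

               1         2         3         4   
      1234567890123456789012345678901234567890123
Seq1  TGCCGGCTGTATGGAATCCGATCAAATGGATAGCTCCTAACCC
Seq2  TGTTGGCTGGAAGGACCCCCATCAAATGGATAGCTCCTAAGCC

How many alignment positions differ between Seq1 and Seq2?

Differing sites — 3:C/T; 4:C/T; 10:T/G; 12:T/A; 16:A/C; 17:T/C; 20:G/C; 41:C/G.
That gives 8 mismatches out of 43 aligned sites, so the Hamming distance is 8.

8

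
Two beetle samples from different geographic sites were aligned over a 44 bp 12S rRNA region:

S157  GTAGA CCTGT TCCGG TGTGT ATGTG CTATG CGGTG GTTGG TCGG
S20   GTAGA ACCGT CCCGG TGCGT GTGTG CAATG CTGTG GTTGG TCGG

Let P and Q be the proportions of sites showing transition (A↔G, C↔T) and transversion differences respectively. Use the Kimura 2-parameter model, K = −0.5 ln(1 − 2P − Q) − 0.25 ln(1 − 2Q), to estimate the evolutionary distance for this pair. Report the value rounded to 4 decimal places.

The sequences differ at positions 6 (C/A, transversion), 8 (T/C, transition), 11 (T/C, transition), 18 (T/C, transition), 21 (A/G, transition), 27 (T/A, transversion), 32 (G/T, transversion).
Of the 7 differences, 4 transitions and 3 transversions over 44 sites: P = 4/44 = 0.090909, Q = 3/44 = 0.068182.
d = −0.5·ln(0.750000) − 0.25·ln(0.863636) = −0.5·(-0.287682) − 0.25·(-0.146604) = 0.1805.

0.1805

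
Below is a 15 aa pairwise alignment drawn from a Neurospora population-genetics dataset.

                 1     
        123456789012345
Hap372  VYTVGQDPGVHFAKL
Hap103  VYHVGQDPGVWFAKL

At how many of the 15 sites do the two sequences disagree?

2

Mismatches occur at site 3 (T→H), site 11 (H→W).
That gives 2 mismatches out of 15 aligned sites, so the Hamming distance is 2.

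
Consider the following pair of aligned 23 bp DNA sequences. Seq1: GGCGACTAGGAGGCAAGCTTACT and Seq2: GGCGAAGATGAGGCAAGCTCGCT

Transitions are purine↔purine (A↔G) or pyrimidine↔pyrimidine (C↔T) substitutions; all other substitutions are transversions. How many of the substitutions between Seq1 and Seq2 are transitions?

2

Differing sites — 6:C/A (Tv); 7:T/G (Tv); 9:G/T (Tv); 20:T/C (Ti); 21:A/G (Ti).
Of the 5 differences, 2 transitions and 3 transversions, so the answer is 2.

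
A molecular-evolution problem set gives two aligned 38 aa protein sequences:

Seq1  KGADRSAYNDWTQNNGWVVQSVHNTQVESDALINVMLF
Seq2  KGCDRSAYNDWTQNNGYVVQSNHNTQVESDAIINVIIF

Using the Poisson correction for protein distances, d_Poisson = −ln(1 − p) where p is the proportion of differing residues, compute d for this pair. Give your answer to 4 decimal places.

Differing sites — 3:A/C; 17:W/Y; 22:V/N; 32:L/I; 36:M/I; 37:L/I.
p = 6/38 = 0.157895.
d = −ln(1 − 0.157895) = −ln(0.842105) = 0.1719.

0.1719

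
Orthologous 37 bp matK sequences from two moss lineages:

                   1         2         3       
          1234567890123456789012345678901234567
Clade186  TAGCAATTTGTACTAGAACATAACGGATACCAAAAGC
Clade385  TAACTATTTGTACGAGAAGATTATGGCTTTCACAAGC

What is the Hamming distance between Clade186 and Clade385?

Differing sites — 3:G/A; 5:A/T; 14:T/G; 19:C/G; 22:A/T; 24:C/T; 27:A/C; 29:A/T; 30:C/T; 33:A/C.
That gives 10 mismatches out of 37 aligned sites, so the Hamming distance is 10.

10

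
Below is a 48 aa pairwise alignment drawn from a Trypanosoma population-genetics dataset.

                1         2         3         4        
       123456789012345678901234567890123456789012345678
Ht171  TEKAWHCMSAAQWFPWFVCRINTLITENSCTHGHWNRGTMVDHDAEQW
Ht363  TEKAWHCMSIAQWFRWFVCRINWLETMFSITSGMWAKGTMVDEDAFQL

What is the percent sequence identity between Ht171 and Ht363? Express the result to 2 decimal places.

Mismatches occur at site 10 (A→I), site 15 (P→R), site 23 (T→W), site 25 (I→E), site 27 (E→M), site 28 (N→F), site 30 (C→I), site 32 (H→S), site 34 (H→M), site 36 (N→A), site 37 (R→K), site 43 (H→E), site 46 (E→F), site 48 (W→L).
34 of the 48 sites match, so the percent identity is 34/48 × 100 = 70.83%.

70.83%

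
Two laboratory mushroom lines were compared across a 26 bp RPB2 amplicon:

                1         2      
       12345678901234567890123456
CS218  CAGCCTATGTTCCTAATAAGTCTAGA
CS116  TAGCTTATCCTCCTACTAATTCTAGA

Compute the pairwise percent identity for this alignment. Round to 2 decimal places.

Differing sites — 1:C/T; 5:C/T; 9:G/C; 10:T/C; 16:A/C; 20:G/T.
20 of the 26 sites match, so the percent identity is 20/26 × 100 = 76.92%.

76.92%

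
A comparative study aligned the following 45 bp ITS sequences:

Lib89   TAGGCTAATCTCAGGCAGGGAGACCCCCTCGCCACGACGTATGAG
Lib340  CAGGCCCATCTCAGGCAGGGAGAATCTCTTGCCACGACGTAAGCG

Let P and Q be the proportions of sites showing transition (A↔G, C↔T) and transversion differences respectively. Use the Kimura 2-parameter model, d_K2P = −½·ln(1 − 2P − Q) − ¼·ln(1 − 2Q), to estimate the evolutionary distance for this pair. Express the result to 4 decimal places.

The sequences differ at positions 1 (T/C, transition), 6 (T/C, transition), 7 (A/C, transversion), 24 (C/A, transversion), 25 (C/T, transition), 27 (C/T, transition), 30 (C/T, transition), 42 (T/A, transversion), 44 (A/C, transversion).
Of the 9 differences, 5 transitions and 4 transversions over 45 sites: P = 5/45 = 0.111111, Q = 4/45 = 0.088889.
d = −0.5·ln(0.688889) − 0.25·ln(0.822222) = −0.5·(-0.372675) − 0.25·(-0.195745) = 0.2353.

0.2353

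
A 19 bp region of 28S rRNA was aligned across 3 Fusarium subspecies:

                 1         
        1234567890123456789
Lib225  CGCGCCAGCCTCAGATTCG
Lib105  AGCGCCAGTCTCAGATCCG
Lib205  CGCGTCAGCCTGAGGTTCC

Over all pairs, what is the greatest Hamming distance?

7

Pairwise Hamming distances:
  Lib225 vs Lib105: 3
  Lib225 vs Lib205: 4
  Lib105 vs Lib205: 7
The largest is 7, between Lib105 and Lib205.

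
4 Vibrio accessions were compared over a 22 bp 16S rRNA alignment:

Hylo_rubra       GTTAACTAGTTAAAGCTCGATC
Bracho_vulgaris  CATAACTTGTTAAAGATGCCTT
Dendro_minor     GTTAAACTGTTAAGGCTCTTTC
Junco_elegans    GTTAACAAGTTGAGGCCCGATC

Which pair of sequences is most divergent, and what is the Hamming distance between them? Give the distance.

Pairwise Hamming distances:
  Hylo_rubra vs Bracho_vulgaris: 8
  Hylo_rubra vs Dendro_minor: 6
  Hylo_rubra vs Junco_elegans: 4
  Bracho_vulgaris vs Dendro_minor: 10
  Bracho_vulgaris vs Junco_elegans: 12
  Dendro_minor vs Junco_elegans: 7
The largest is 12, between Bracho_vulgaris and Junco_elegans.

12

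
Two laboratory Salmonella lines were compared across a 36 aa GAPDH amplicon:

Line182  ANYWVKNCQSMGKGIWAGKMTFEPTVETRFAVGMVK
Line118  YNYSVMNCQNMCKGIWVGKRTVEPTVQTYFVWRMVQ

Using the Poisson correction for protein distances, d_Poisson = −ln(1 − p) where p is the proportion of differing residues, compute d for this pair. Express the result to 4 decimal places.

Differing sites — 1:A/Y; 4:W/S; 6:K/M; 10:S/N; 12:G/C; 17:A/V; 20:M/R; 22:F/V; 27:E/Q; 29:R/Y; 31:A/V; 32:V/W; 33:G/R; 36:K/Q.
p = 14/36 = 0.388889.
d = −ln(1 − 0.388889) = −ln(0.611111) = 0.4925.

0.4925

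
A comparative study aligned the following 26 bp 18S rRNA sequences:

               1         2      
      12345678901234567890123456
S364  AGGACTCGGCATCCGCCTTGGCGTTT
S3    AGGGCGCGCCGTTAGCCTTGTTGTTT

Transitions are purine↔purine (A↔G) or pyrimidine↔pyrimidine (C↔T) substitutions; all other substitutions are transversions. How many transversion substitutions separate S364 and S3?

4

Differing sites — 4:A/G (Ti); 6:T/G (Tv); 9:G/C (Tv); 11:A/G (Ti); 13:C/T (Ti); 14:C/A (Tv); 21:G/T (Tv); 22:C/T (Ti).
Of the 8 differences, 4 transitions and 4 transversions, so the answer is 4.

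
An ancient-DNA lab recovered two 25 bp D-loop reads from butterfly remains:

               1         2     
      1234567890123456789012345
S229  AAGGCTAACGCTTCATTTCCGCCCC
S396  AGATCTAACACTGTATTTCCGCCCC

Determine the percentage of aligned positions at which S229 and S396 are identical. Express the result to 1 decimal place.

76.0%

Differing sites — 2:A/G; 3:G/A; 4:G/T; 10:G/A; 13:T/G; 14:C/T.
19 of the 25 sites match, so the percent identity is 19/25 × 100 = 76.0%.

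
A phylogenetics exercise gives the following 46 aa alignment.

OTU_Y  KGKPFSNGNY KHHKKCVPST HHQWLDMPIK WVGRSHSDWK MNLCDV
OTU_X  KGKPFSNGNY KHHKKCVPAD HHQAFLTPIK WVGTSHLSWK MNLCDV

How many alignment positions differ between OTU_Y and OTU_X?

The sequences differ at positions 19 (S/A), 20 (T/D), 24 (W/A), 25 (L/F), 26 (D/L), 27 (M/T), 34 (R/T), 37 (S/L), 38 (D/S).
That gives 9 mismatches out of 46 aligned sites, so the Hamming distance is 9.

9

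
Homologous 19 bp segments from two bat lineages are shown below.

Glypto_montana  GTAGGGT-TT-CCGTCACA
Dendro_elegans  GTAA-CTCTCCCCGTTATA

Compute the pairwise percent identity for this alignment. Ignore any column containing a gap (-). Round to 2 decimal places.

68.75%

Excluding the 3 gap columns leaves 16 comparable sites.
The sequences differ at positions 4 (G/A), 6 (G/C), 10 (T/C), 16 (C/T), 18 (C/T).
11 of the 16 comparable sites match, so the percent identity is 11/16 × 100 = 68.75%.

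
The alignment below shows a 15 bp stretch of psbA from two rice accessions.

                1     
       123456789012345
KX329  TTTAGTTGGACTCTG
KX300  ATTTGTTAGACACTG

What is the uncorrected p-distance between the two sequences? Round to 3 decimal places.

0.267

Differing sites — 1:T/A; 4:A/T; 8:G/A; 12:T/A.
There are 4 differences over 15 sites, so p = 4/15 = 0.267.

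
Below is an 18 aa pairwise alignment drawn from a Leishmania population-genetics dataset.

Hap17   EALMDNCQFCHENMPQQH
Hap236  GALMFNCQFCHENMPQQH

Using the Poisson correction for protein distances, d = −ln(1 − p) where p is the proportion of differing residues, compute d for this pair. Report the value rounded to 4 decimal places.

Differing sites — 1:E/G; 5:D/F.
p = 2/18 = 0.111111.
d = −ln(1 − 0.111111) = −ln(0.888889) = 0.1178.

0.1178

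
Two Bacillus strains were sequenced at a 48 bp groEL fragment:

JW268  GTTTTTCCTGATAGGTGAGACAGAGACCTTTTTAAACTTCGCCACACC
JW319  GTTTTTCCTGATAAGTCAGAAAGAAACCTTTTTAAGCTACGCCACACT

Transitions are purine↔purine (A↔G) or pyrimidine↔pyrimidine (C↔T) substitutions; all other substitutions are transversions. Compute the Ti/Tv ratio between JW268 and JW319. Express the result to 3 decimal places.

The sequences differ at positions 14 (G/A, transition), 17 (G/C, transversion), 21 (C/A, transversion), 25 (G/A, transition), 36 (A/G, transition), 39 (T/A, transversion), 48 (C/T, transition).
Of the 7 differences, 4 transitions and 3 transversions, so Ti/Tv = 4/3 = 1.333.

1.333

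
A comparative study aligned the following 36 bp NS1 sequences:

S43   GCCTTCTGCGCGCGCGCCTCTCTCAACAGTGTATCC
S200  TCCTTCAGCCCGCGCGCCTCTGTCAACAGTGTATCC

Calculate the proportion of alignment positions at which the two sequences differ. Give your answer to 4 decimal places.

0.1111

Mismatches occur at site 1 (G/T), site 7 (T/A), site 10 (G/C), site 22 (C/G).
There are 4 differences over 36 sites, so p = 4/36 = 0.1111.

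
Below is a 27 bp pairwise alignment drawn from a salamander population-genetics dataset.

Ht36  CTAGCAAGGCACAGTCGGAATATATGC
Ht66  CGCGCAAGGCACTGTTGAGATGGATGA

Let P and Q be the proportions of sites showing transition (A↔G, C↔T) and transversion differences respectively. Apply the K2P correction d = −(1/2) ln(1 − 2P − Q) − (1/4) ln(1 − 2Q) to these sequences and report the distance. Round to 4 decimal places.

Mismatches occur at site 2 (T↔G, transversion), site 3 (A↔C, transversion), site 13 (A↔T, transversion), site 16 (C↔T, transition), site 18 (G↔A, transition), site 19 (A↔G, transition), site 22 (A↔G, transition), site 23 (T↔G, transversion), site 27 (C↔A, transversion).
Of the 9 differences, 4 transitions and 5 transversions over 27 sites: P = 4/27 = 0.148148, Q = 5/27 = 0.185185.
d = −0.5·ln(0.518519) − 0.25·ln(0.629630) = −0.5·(-0.656779) − 0.25·(-0.462623) = 0.4440.

0.4440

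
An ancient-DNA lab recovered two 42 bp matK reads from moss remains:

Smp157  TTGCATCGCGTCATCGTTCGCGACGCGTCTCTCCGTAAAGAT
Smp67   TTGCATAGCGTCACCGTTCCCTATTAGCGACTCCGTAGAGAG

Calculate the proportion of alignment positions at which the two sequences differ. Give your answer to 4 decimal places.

The sequences differ at positions 7 (C/A), 14 (T/C), 20 (G/C), 22 (G/T), 24 (C/T), 25 (G/T), 26 (C/A), 28 (T/C), 29 (C/G), 30 (T/A), 38 (A/G), 42 (T/G).
There are 12 differences over 42 sites, so p = 12/42 = 0.2857.

0.2857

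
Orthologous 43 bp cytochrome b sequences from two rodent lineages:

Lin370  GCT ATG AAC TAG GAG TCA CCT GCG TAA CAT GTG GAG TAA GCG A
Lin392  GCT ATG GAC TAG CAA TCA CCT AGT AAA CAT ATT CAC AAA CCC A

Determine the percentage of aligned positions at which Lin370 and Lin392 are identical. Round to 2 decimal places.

Mismatches occur at site 7 (A/G), site 13 (G/C), site 15 (G/A), site 22 (G/A), site 23 (C/G), site 24 (G/T), site 25 (T/A), site 31 (G/A), site 33 (G/T), site 34 (G/C), site 36 (G/C), site 37 (T/A), site 40 (G/C), site 42 (G/C).
29 of the 43 sites match, so the percent identity is 29/43 × 100 = 67.44%.

67.44%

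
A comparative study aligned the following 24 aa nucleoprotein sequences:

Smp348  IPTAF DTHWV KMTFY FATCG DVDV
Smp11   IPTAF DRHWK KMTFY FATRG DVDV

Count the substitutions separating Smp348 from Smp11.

Mismatches occur at site 7 (T→R), site 10 (V→K), site 19 (C→R).
That gives 3 mismatches out of 24 aligned sites, so the Hamming distance is 3.

3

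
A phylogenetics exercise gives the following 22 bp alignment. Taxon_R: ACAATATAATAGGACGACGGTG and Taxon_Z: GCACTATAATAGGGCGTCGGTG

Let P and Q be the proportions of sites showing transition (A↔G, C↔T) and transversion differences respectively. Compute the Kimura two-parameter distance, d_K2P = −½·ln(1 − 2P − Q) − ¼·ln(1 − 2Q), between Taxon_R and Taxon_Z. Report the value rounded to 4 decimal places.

0.2094

Mismatches occur at site 1 (A↔G, transition), site 4 (A↔C, transversion), site 14 (A↔G, transition), site 17 (A↔T, transversion).
Of the 4 differences, 2 transitions and 2 transversions over 22 sites: P = 2/22 = 0.090909, Q = 2/22 = 0.090909.
d = −0.5·ln(0.727273) − 0.25·ln(0.818182) = −0.5·(-0.318453) − 0.25·(-0.200670) = 0.2094.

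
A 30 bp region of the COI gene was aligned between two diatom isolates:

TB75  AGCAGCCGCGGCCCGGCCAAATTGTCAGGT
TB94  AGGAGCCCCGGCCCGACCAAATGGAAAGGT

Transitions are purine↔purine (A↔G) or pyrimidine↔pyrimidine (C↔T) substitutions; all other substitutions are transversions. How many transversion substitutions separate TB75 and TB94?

5

The sequences differ at positions 3 (C/G, transversion), 8 (G/C, transversion), 16 (G/A, transition), 23 (T/G, transversion), 25 (T/A, transversion), 26 (C/A, transversion).
Of the 6 differences, 1 transition and 5 transversions, so the answer is 5.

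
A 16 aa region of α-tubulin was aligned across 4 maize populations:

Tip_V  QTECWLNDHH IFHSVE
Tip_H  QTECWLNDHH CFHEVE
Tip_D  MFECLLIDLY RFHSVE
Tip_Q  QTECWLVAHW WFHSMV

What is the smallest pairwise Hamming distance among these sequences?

2

Pairwise Hamming distances:
  Tip_V vs Tip_H: 2
  Tip_V vs Tip_D: 7
  Tip_V vs Tip_Q: 6
  Tip_H vs Tip_D: 8
  Tip_H vs Tip_Q: 7
  Tip_D vs Tip_Q: 10
The smallest is 2, between Tip_V and Tip_H.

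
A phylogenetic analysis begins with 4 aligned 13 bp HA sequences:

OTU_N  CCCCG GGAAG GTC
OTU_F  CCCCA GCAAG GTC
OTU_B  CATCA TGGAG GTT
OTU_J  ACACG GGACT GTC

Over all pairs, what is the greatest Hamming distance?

9

Pairwise Hamming distances:
  OTU_N vs OTU_F: 2
  OTU_N vs OTU_B: 6
  OTU_N vs OTU_J: 4
  OTU_F vs OTU_B: 6
  OTU_F vs OTU_J: 6
  OTU_B vs OTU_J: 9
The largest is 9, between OTU_B and OTU_J.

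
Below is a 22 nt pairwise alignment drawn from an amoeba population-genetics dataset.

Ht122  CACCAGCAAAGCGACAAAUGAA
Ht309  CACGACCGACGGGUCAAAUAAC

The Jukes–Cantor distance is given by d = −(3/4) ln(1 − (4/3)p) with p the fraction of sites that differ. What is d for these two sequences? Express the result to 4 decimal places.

Mismatches occur at site 4 (C↔G), site 6 (G↔C), site 8 (A↔G), site 10 (A↔C), site 12 (C↔G), site 14 (A↔U), site 20 (G↔A), site 22 (A↔C).
p = 8/22 = 0.363636.
d = −0.75 · ln(1 − (4/3)·0.363636) = −0.75 · ln(0.515152) = −0.75 · (-0.663293) = 0.4975.

0.4975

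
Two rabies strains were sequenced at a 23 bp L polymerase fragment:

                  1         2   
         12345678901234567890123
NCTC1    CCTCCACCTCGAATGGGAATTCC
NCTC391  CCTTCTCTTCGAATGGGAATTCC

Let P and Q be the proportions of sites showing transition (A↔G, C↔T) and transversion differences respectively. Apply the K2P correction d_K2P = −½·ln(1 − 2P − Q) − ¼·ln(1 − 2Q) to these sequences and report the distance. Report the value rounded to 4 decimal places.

0.1453

Differing sites — 4:C/T (Ti); 6:A/T (Tv); 8:C/T (Ti).
Of the 3 differences, 2 transitions and 1 transversion over 23 sites: P = 2/23 = 0.086957, Q = 1/23 = 0.043478.
d = −0.5·ln(0.782608) − 0.25·ln(0.913044) = −0.5·(-0.245123) − 0.25·(-0.090971) = 0.1453.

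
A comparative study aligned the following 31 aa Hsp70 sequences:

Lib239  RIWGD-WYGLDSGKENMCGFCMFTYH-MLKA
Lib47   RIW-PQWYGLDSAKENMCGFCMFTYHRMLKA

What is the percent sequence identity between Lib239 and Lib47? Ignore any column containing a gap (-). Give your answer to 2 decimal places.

92.86%

Excluding the 3 gap columns leaves 28 comparable sites.
Differing sites — 5:D/P; 13:G/A.
26 of the 28 comparable sites match, so the percent identity is 26/28 × 100 = 92.86%.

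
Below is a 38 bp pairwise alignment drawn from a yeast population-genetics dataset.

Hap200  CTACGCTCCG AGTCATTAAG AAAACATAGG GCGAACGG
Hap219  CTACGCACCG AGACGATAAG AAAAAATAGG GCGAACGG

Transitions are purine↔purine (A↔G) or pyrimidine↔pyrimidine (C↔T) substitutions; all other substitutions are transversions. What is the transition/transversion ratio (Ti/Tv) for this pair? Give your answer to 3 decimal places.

0.250

The sequences differ at positions 7 (T/A, transversion), 13 (T/A, transversion), 15 (A/G, transition), 16 (T/A, transversion), 25 (C/A, transversion).
Of the 5 differences, 1 transition and 4 transversions, so Ti/Tv = 1/4 = 0.250.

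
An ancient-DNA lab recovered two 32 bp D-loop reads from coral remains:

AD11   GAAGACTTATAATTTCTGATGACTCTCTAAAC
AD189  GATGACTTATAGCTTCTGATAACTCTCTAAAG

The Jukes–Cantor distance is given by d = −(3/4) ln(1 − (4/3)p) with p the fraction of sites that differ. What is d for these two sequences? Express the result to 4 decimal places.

0.1752

Mismatches occur at site 3 (A↔T), site 12 (A↔G), site 13 (T↔C), site 21 (G↔A), site 32 (C↔G).
p = 5/32 = 0.156250.
d = −0.75 · ln(1 − (4/3)·0.156250) = −0.75 · ln(0.791667) = −0.75 · (-0.233614) = 0.1752.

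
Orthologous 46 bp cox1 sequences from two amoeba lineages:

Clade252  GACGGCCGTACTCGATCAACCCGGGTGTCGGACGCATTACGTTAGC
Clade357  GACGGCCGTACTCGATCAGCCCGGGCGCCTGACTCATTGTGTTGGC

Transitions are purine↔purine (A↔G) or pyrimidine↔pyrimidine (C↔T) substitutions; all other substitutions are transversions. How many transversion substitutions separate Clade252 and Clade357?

Differing sites — 19:A/G (Ti); 26:T/C (Ti); 28:T/C (Ti); 30:G/T (Tv); 34:G/T (Tv); 39:A/G (Ti); 40:C/T (Ti); 44:A/G (Ti).
Of the 8 differences, 6 transitions and 2 transversions, so the answer is 2.

2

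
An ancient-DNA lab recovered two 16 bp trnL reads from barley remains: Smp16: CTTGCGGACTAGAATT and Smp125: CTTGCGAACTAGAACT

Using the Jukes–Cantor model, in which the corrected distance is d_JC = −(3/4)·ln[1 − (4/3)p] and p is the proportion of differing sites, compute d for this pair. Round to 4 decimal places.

Differing sites — 7:G/A; 15:T/C.
p = 2/16 = 0.125000.
d = −0.75 · ln(1 − (4/3)·0.125000) = −0.75 · ln(0.833333) = −0.75 · (-0.182322) = 0.1367.

0.1367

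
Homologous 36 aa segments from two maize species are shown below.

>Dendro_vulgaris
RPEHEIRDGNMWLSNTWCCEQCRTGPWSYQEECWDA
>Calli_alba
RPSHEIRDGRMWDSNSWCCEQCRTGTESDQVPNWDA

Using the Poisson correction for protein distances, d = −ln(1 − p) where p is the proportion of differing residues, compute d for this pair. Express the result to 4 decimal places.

0.3254

The sequences differ at positions 3 (E/S), 10 (N/R), 13 (L/D), 16 (T/S), 26 (P/T), 27 (W/E), 29 (Y/D), 31 (E/V), 32 (E/P), 33 (C/N).
p = 10/36 = 0.277778.
d = −ln(1 − 0.277778) = −ln(0.722222) = 0.3254.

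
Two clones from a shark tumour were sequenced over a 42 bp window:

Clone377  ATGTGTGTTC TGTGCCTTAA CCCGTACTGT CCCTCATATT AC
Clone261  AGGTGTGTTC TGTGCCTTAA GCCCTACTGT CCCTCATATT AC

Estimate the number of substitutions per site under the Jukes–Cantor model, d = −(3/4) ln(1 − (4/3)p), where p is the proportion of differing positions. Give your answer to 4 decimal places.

Mismatches occur at site 2 (T↔G), site 21 (C↔G), site 24 (G↔C).
p = 3/42 = 0.071429.
d = −0.75 · ln(1 − (4/3)·0.071429) = −0.75 · ln(0.904761) = −0.75 · (-0.100084) = 0.0751.

0.0751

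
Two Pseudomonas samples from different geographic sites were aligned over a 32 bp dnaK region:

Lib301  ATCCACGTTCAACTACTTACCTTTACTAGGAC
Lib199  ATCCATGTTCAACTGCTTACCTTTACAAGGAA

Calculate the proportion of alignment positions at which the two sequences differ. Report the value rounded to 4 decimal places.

The sequences differ at positions 6 (C/T), 15 (A/G), 27 (T/A), 32 (C/A).
There are 4 differences over 32 sites, so p = 4/32 = 0.1250.

0.1250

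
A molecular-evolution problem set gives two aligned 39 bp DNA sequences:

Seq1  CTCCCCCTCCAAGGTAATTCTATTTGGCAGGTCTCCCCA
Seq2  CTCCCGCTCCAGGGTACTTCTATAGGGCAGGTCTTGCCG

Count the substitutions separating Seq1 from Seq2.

8

The sequences differ at positions 6 (C/G), 12 (A/G), 17 (A/C), 24 (T/A), 25 (T/G), 35 (C/T), 36 (C/G), 39 (A/G).
That gives 8 mismatches out of 39 aligned sites, so the Hamming distance is 8.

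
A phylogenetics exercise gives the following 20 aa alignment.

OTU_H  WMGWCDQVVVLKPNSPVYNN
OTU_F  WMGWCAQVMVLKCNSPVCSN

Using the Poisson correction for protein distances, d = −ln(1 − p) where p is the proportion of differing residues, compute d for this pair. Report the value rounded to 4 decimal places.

The sequences differ at positions 6 (D/A), 9 (V/M), 13 (P/C), 18 (Y/C), 19 (N/S).
p = 5/20 = 0.250000.
d = −ln(1 − 0.250000) = −ln(0.750000) = 0.2877.

0.2877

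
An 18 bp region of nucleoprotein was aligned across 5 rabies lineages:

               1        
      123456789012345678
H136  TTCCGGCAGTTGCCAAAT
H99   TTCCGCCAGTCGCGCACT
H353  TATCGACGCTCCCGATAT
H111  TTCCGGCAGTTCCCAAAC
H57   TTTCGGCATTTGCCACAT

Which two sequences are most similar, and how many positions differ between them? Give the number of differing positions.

Pairwise Hamming distances:
  H136 vs H99: 5
  H136 vs H353: 9
  H136 vs H111: 2
  H136 vs H57: 3
  H99 vs H353: 9
  H99 vs H111: 7
  H99 vs H57: 8
  H353 vs H111: 9
  H353 vs H57: 8
  H111 vs H57: 5
The smallest is 2, between H136 and H111.

2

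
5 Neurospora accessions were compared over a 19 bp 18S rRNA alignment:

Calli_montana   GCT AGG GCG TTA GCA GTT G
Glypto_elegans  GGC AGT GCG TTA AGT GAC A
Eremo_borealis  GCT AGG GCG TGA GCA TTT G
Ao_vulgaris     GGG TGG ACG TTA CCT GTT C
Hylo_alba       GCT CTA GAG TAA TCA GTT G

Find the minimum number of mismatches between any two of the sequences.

2

Pairwise Hamming distances:
  Calli_montana vs Glypto_elegans: 9
  Calli_montana vs Eremo_borealis: 2
  Calli_montana vs Ao_vulgaris: 7
  Calli_montana vs Hylo_alba: 6
  Glypto_elegans vs Eremo_borealis: 11
  Glypto_elegans vs Ao_vulgaris: 9
  Glypto_elegans vs Hylo_alba: 13
  Eremo_borealis vs Ao_vulgaris: 9
  Eremo_borealis vs Hylo_alba: 7
  Ao_vulgaris vs Hylo_alba: 11
The smallest is 2, between Calli_montana and Eremo_borealis.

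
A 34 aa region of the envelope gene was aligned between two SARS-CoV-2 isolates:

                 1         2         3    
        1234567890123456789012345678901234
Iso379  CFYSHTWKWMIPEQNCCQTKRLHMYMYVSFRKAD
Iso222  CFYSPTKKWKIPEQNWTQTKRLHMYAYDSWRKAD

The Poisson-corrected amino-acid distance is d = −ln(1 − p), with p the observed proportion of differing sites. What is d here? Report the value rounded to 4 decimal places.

Differing sites — 5:H/P; 7:W/K; 10:M/K; 16:C/W; 17:C/T; 26:M/A; 28:V/D; 30:F/W.
p = 8/34 = 0.235294.
d = −ln(1 − 0.235294) = −ln(0.764706) = 0.2683.

0.2683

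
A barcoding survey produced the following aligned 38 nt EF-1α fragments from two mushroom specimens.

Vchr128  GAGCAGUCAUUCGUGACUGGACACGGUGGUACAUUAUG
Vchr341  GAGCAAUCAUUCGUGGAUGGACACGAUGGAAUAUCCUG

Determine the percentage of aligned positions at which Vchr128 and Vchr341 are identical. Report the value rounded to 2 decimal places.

78.95%

Differing sites — 6:G/A; 16:A/G; 17:C/A; 26:G/A; 30:U/A; 32:C/U; 35:U/C; 36:A/C.
30 of the 38 sites match, so the percent identity is 30/38 × 100 = 78.95%.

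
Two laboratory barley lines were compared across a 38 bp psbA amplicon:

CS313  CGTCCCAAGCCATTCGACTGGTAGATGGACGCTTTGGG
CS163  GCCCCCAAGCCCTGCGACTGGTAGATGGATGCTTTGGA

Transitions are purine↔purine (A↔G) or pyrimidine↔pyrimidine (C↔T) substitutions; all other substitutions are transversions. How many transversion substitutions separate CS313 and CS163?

4

The sequences differ at positions 1 (C/G, transversion), 2 (G/C, transversion), 3 (T/C, transition), 12 (A/C, transversion), 14 (T/G, transversion), 30 (C/T, transition), 38 (G/A, transition).
Of the 7 differences, 3 transitions and 4 transversions, so the answer is 4.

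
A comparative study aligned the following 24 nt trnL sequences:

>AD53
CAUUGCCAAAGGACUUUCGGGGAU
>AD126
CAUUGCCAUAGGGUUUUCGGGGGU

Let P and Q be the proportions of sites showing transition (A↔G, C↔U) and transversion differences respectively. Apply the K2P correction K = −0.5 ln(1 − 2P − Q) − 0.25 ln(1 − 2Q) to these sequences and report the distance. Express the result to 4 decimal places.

0.1942

Mismatches occur at site 9 (A→U, transversion), site 13 (A→G, transition), site 14 (C→U, transition), site 23 (A→G, transition).
Of the 4 differences, 3 transitions and 1 transversion over 24 sites: P = 3/24 = 0.125000, Q = 1/24 = 0.041667.
d = −0.5·ln(0.708333) − 0.25·ln(0.916666) = −0.5·(-0.344841) − 0.25·(-0.087012) = 0.1942.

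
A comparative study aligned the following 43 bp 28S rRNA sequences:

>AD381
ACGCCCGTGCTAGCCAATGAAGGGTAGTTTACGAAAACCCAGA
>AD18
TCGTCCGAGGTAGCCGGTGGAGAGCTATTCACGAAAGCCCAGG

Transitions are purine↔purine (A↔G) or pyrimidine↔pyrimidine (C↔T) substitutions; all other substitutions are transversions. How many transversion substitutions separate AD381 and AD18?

Mismatches occur at site 1 (A↔T, transversion), site 4 (C↔T, transition), site 8 (T↔A, transversion), site 10 (C↔G, transversion), site 16 (A↔G, transition), site 17 (A↔G, transition), site 20 (A↔G, transition), site 23 (G↔A, transition), site 25 (T↔C, transition), site 26 (A↔T, transversion), site 27 (G↔A, transition), site 30 (T↔C, transition), site 37 (A↔G, transition), site 43 (A↔G, transition).
Of the 14 differences, 10 transitions and 4 transversions, so the answer is 4.

4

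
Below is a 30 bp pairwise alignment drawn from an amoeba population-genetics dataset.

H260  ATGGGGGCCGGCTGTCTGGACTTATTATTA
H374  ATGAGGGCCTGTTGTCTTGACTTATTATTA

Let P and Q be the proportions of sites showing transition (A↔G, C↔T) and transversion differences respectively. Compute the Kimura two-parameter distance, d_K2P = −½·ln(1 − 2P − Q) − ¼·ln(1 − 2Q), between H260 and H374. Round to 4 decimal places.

0.1473

The sequences differ at positions 4 (G/A, transition), 10 (G/T, transversion), 12 (C/T, transition), 18 (G/T, transversion).
Of the 4 differences, 2 transitions and 2 transversions over 30 sites: P = 2/30 = 0.066667, Q = 2/30 = 0.066667.
d = −0.5·ln(0.799999) − 0.25·ln(0.866666) = −0.5·(-0.223145) − 0.25·(-0.143102) = 0.1473.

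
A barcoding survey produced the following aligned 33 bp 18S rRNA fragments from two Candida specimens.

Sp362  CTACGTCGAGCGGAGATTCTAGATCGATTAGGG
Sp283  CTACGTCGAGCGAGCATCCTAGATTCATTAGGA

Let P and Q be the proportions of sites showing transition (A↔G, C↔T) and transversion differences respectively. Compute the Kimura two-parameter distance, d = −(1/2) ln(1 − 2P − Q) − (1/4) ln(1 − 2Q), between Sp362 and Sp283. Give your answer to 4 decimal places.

Mismatches occur at site 13 (G↔A, transition), site 14 (A↔G, transition), site 15 (G↔C, transversion), site 18 (T↔C, transition), site 25 (C↔T, transition), site 26 (G↔C, transversion), site 33 (G↔A, transition).
Of the 7 differences, 5 transitions and 2 transversions over 33 sites: P = 5/33 = 0.151515, Q = 2/33 = 0.060606.
d = −0.5·ln(0.636364) − 0.25·ln(0.878788) = −0.5·(-0.451985) − 0.25·(-0.129212) = 0.2583.

0.2583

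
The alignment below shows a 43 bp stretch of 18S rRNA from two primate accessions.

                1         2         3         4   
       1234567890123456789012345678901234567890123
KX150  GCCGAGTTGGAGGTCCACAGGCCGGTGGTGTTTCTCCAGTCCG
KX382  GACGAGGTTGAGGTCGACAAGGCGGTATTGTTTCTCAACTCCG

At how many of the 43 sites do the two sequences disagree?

10

Mismatches occur at site 2 (C/A), site 7 (T/G), site 9 (G/T), site 16 (C/G), site 20 (G/A), site 22 (C/G), site 27 (G/A), site 28 (G/T), site 37 (C/A), site 39 (G/C).
That gives 10 mismatches out of 43 aligned sites, so the Hamming distance is 10.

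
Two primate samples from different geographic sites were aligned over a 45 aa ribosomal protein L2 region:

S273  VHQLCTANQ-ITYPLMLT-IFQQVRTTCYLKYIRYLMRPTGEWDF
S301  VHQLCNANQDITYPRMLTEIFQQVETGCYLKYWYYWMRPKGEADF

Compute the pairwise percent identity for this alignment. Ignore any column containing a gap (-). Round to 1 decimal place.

Excluding the 2 gap columns leaves 43 comparable sites.
Mismatches occur at site 6 (T→N), site 15 (L→R), site 25 (R→E), site 27 (T→G), site 33 (I→W), site 34 (R→Y), site 36 (L→W), site 40 (T→K), site 43 (W→A).
34 of the 43 comparable sites match, so the percent identity is 34/43 × 100 = 79.1%.

79.1%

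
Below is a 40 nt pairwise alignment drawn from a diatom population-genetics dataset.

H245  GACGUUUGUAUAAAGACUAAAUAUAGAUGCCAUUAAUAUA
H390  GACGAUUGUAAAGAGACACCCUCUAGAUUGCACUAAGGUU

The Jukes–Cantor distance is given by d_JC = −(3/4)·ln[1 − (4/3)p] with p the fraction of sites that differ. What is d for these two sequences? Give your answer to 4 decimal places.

0.4715

Differing sites — 5:U/A; 11:U/A; 13:A/G; 18:U/A; 19:A/C; 20:A/C; 21:A/C; 23:A/C; 29:G/U; 30:C/G; 33:U/C; 37:U/G; 38:A/G; 40:A/U.
p = 14/40 = 0.350000.
d = −0.75 · ln(1 − (4/3)·0.350000) = −0.75 · ln(0.533333) = −0.75 · (-0.628609) = 0.4715.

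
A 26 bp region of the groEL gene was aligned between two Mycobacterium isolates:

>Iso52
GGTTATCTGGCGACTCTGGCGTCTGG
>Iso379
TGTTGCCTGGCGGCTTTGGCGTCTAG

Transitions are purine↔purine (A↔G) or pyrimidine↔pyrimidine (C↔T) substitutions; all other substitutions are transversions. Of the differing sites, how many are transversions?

The sequences differ at positions 1 (G/T, transversion), 5 (A/G, transition), 6 (T/C, transition), 13 (A/G, transition), 16 (C/T, transition), 25 (G/A, transition).
Of the 6 differences, 5 transitions and 1 transversion, so the answer is 1.

1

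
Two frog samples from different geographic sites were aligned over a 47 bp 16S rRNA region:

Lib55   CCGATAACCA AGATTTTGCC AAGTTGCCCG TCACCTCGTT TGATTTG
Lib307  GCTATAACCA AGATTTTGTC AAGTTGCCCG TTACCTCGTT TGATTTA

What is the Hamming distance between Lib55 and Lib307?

Mismatches occur at site 1 (C→G), site 3 (G→T), site 19 (C→T), site 32 (C→T), site 47 (G→A).
That gives 5 mismatches out of 47 aligned sites, so the Hamming distance is 5.

5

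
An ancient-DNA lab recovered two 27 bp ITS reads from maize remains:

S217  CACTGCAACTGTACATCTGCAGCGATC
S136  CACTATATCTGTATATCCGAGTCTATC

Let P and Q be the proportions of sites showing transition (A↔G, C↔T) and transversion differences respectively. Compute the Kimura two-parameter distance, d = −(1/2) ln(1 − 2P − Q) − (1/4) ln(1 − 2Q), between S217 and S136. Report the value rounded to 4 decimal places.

0.4533

Differing sites — 5:G/A (Ti); 6:C/T (Ti); 8:A/T (Tv); 14:C/T (Ti); 18:T/C (Ti); 20:C/A (Tv); 21:A/G (Ti); 22:G/T (Tv); 24:G/T (Tv).
Of the 9 differences, 5 transitions and 4 transversions over 27 sites: P = 5/27 = 0.185185, Q = 4/27 = 0.148148.
d = −0.5·ln(0.481482) − 0.25·ln(0.703704) = −0.5·(-0.730886) − 0.25·(-0.351397) = 0.4533.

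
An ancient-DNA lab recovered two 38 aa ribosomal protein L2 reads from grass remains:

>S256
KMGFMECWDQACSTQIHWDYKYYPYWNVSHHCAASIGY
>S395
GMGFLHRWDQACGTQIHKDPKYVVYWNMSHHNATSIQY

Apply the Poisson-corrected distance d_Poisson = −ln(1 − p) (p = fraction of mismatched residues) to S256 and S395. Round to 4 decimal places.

0.4187

Differing sites — 1:K/G; 5:M/L; 6:E/H; 7:C/R; 13:S/G; 18:W/K; 20:Y/P; 23:Y/V; 24:P/V; 28:V/M; 32:C/N; 34:A/T; 37:G/Q.
p = 13/38 = 0.342105.
d = −ln(1 − 0.342105) = −ln(0.657895) = 0.4187.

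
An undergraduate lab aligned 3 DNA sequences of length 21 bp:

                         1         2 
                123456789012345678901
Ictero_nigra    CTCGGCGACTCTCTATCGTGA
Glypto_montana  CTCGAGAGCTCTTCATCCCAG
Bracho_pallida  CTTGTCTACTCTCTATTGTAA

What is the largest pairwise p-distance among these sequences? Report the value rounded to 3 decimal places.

Pairwise Hamming distances:
  Ictero_nigra vs Glypto_montana: 10
  Ictero_nigra vs Bracho_pallida: 5
  Glypto_montana vs Bracho_pallida: 11
The largest is 11 mismatches, between Glypto_montana and Bracho_pallida; p = 11/21 = 0.524.

0.524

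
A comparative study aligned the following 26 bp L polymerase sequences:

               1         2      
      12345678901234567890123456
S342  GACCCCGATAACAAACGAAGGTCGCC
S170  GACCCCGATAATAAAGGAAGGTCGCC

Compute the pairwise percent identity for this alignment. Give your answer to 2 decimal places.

92.31%

Mismatches occur at site 12 (C/T), site 16 (C/G).
24 of the 26 sites match, so the percent identity is 24/26 × 100 = 92.31%.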